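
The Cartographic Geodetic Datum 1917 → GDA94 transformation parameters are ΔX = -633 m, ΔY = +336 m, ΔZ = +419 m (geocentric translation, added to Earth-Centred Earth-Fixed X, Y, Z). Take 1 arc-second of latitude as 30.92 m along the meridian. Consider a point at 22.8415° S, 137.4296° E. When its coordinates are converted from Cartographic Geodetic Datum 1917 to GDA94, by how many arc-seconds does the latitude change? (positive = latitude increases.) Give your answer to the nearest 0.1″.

Δφ = 21.2″

sin φ = -0.388183, cos φ = 0.921582, sin λ = 0.676496, cos λ = -0.736447.
North component: ΔN = −sin φ cos λ·ΔX − sin φ sin λ·ΔY + cos φ·ΔZ = −(-0.388183)(-0.736447)(-633) − (-0.388183)(0.676496)(336) + (0.921582)(419) = 655.34 m.
1° of latitude spans 3600 × 30.92 = 111312 m, so Δφ = 655.34 / 111312 × 3600 = 21.195″.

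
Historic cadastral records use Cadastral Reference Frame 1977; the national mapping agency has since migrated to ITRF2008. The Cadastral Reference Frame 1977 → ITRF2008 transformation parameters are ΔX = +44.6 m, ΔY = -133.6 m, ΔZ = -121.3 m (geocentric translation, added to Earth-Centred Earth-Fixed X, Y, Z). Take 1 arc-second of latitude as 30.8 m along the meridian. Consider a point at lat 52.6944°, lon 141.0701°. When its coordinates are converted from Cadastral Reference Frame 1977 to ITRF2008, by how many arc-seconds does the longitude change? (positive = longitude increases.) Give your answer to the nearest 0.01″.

Δλ = 4.07″

sin φ = 0.795414, cos φ = 0.606066, sin λ = 0.628369, cos λ = -0.777915.
East component: ΔE = −sin λ·ΔX + cos λ·ΔY = −(0.628369)(44.6) + (-0.777915)(-133.6) = 75.90 m.
1° of latitude spans 3600 × 30.80 = 110880 m; at latitude φ, 1° of longitude spans that × cos φ = 67200.6 m, so Δλ = 75.90 / 67200.6 × 3600 = 4.066″.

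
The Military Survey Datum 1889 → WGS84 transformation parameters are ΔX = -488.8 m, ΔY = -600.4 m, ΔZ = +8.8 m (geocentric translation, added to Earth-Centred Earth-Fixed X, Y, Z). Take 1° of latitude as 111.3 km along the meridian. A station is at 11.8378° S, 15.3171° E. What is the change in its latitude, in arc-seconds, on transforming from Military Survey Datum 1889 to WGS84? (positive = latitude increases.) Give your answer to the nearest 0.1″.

Δφ = -3.9″

sin φ = -0.205142, cos φ = 0.978732, sin λ = 0.264161, cos λ = 0.964479.
North component: ΔN = −sin φ cos λ·ΔX − sin φ sin λ·ΔY + cos φ·ΔZ = −(-0.205142)(0.964479)(-488.8) − (-0.205142)(0.264161)(-600.4) + (0.978732)(8.8) = -120.63 m.
1° of latitude spans 111300 m, so Δφ = -120.63 / 111300 × 3600 = -3.902″.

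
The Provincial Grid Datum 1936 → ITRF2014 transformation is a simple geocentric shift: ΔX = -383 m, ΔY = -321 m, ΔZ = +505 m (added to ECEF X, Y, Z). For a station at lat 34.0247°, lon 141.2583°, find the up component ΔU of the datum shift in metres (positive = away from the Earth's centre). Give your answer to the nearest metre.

ΔU = 364 m

The local up (radial) axis is (cos φ cos λ, cos φ sin λ, sin φ), giving ΔU = 247.587 − 166.493 + 282.573 = 363.67 m.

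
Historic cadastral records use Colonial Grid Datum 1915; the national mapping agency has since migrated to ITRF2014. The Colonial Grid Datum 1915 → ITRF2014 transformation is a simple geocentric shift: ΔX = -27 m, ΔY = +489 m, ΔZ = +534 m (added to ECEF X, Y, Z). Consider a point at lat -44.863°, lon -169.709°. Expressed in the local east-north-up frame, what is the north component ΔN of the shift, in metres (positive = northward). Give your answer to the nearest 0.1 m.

The local north axis is (−sin φ cos λ, −sin φ sin λ, cos φ), giving ΔN = 18.740 − 61.624 + 378.497 = 335.61 m.

ΔN = 335.6 m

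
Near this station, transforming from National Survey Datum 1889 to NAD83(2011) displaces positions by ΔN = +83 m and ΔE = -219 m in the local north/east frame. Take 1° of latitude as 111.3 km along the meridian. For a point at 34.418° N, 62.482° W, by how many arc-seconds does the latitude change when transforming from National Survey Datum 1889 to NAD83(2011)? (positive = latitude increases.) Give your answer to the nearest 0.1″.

1° of latitude = 111.3 km, so Δφ = 83.0 / 111300 = 0.0007457° = 2.685″.

Δφ = 2.7″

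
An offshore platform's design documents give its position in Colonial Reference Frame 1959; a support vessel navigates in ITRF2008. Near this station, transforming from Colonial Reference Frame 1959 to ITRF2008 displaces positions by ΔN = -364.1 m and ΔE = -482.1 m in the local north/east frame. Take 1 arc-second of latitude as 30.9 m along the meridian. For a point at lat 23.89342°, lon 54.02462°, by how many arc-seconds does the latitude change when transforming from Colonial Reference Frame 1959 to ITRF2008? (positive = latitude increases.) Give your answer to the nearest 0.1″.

1″ of latitude = 30.90 m, so Δφ = -364.1 / 30.90 = -11.783″.

Δφ = -11.8″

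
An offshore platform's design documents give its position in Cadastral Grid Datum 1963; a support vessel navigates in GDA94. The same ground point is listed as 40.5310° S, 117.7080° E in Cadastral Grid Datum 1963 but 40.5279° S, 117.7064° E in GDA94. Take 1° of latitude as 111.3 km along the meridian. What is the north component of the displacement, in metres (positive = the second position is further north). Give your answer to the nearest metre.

ΔN = 345 m

Δφ = -40.5279° − -40.5310° = +0.0031°; Δλ = 117.7064° − 117.7080° = -0.0016°.
ΔN = Δφ × 111300 = 345.0 m; ΔE = Δλ × 111300 × cos(-40.5310°) = -0.0016 × 111300 × 0.760054 = -135.4 m.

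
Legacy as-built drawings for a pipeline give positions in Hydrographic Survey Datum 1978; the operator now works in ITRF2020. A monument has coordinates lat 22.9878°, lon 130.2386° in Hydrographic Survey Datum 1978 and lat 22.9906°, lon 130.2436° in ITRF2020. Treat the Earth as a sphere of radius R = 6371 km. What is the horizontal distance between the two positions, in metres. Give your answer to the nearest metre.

599 m

Δφ = 22.9906° − 22.9878° = +0.0028°; Δλ = 130.2436° − 130.2386° = +0.0050°.
1° along a meridian = πR/180 = 111195 m.
ΔN = Δφ × 111195 = 311.3 m; ΔE = Δλ × 111195 × cos(22.9878°) = +0.0050 × 111195 × 0.920588 = 511.8 m.
Distance = √(ΔE² + ΔN²) = √(511.8² + 311.3²) = 599.1 m.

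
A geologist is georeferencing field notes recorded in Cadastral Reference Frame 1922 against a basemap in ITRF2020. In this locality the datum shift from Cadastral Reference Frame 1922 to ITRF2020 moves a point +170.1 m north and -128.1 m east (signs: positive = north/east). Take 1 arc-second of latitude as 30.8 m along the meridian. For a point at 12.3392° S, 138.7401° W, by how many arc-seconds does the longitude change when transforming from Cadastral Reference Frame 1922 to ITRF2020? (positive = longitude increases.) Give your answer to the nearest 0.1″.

Δλ = -4.3″

At latitude -12.3392°, cos φ = 0.976900.
1″ of longitude at this latitude = 30.80 × cos φ = 30.0885 m, so Δλ = -128.1 / 30.0885 = -4.257″.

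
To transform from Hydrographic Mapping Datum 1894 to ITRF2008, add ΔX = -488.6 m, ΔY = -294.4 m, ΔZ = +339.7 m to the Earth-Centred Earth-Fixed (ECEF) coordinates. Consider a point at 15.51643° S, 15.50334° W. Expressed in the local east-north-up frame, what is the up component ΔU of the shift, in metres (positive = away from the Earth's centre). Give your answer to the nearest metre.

ΔU = -469 m

At φ = -15.51643°, λ = -15.50334°: sin φ = -0.267515, cos φ = 0.963554, sin λ = -0.267295, cos λ = 0.963615.
ΔU = cos φ cos λ·ΔX + cos φ sin λ·ΔY + sin φ·ΔZ = (0.963554)(0.963615)(-488.6) + (0.963554)(-0.267295)(-294.4) + (-0.267515)(339.7) = -468.71 m.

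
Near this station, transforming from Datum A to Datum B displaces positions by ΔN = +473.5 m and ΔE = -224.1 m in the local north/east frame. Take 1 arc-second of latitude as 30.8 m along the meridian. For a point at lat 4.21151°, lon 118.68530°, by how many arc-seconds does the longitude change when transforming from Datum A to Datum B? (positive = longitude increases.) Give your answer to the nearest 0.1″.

Δλ = -7.3″

At latitude 4.21151°, cos φ = 0.997300.
1″ of longitude at this latitude = 30.80 × cos φ = 30.7168 m, so Δλ = -224.1 / 30.7168 = -7.296″.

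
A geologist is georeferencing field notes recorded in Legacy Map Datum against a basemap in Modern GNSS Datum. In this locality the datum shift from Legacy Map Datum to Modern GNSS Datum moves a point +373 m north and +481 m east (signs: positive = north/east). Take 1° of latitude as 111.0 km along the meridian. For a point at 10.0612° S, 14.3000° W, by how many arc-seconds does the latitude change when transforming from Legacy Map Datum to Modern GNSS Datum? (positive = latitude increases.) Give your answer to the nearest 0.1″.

Δφ = 12.1″

1° of latitude = 111.0 km, so Δφ = 373.0 / 111000 = 0.0033604° = 12.097″.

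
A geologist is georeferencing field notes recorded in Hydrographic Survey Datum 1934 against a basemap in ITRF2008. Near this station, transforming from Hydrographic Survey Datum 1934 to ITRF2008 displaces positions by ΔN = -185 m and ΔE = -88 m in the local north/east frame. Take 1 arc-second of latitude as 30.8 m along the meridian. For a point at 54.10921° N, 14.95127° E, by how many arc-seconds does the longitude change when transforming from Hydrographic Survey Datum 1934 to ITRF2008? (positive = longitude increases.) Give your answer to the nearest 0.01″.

Δλ = -4.87″

At latitude 54.10921°, cos φ = 0.586242.
1″ of longitude at this latitude = 30.80 × cos φ = 18.0563 m, so Δλ = -88.0 / 18.0563 = -4.874″.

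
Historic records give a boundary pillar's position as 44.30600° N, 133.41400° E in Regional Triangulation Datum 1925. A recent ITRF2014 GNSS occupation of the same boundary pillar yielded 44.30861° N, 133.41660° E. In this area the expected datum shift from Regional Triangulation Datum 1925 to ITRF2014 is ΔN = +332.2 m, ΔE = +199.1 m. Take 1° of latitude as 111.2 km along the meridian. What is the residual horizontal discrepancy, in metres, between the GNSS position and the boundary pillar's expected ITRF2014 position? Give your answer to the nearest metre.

43 m

Observed coordinate differences: Δφ = +0.00261°, Δλ = +0.00260°.
Converting to metres (1° lat = 111200 m, cos φ = 0.715620): observed ΔN = 290.2 m, observed ΔE = 206.9 m.
Subtracting the expected shift leaves a residual of 290.2 − (332.2) = -42.0 m north and 206.9 − (199.1) = 7.8 m east.
Residual distance = √((-42.0)² + 7.8²) = 42.7 m.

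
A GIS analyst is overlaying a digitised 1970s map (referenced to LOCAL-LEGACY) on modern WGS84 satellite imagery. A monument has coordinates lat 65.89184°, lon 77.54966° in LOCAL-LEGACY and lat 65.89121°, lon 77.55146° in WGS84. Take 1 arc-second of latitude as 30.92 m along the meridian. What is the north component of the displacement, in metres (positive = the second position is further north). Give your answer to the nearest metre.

ΔN = -70 m

Δφ = 65.89121° − 65.89184° = -0.00063°; Δλ = 77.55146° − 77.54966° = +0.00180°.
1° of latitude = 3600 × 30.92 = 111312 m.
ΔN = Δφ × 111312 = -70.1 m; ΔE = Δλ × 111312 × cos(65.89184°) = +0.00180 × 111312 × 0.408460 = 81.8 m.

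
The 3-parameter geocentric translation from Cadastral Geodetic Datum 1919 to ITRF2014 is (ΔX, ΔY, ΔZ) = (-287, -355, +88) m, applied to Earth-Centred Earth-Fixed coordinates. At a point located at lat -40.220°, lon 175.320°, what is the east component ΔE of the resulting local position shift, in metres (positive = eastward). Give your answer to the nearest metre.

ΔE = 377 m

The local east axis at (φ, λ) is (−sin λ, cos λ, 0), so ΔE = −sin(175.320°)·(-287) + cos(175.320°)·(-355) = 377.23 m.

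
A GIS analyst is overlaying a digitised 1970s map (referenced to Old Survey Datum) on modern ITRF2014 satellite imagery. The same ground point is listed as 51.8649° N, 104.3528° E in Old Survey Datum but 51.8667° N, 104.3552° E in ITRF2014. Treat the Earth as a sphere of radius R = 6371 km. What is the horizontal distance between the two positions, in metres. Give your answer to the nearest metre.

259 m

Δφ = 51.8667° − 51.8649° = +0.0018°; Δλ = 104.3552° − 104.3528° = +0.0024°.
1° along a meridian = πR/180 = 111195 m.
ΔN = Δφ × 111195 = 200.2 m; ΔE = Δλ × 111195 × cos(51.8649°) = +0.0024 × 111195 × 0.617518 = 164.8 m.
Distance = √(ΔE² + ΔN²) = √(164.8² + 200.2²) = 259.3 m.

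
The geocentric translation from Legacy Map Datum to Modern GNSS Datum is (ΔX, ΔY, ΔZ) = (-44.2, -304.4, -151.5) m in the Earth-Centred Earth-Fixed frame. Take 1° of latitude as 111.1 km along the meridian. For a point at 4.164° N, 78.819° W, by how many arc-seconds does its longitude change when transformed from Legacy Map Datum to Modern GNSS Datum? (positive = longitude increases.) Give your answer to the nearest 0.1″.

sin φ = 0.072612, cos φ = 0.997360, sin λ = -0.981020, cos λ = 0.193909.
East component: ΔE = −sin λ·ΔX + cos λ·ΔY = −(-0.981020)(-44.2) + (0.193909)(-304.4) = -102.39 m.
1° of latitude spans 111100 m; at latitude φ, 1° of longitude spans that × cos φ = 110806.7 m, so Δλ = -102.39 / 110806.7 × 3600 = -3.326″.

Δλ = -3.3″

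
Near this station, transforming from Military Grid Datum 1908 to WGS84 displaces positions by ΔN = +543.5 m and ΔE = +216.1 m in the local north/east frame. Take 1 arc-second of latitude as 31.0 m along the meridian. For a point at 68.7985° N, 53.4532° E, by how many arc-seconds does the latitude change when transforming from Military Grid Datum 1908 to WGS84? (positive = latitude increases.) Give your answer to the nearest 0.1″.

Δφ = 17.5″

1″ of latitude = 31.00 m, so Δφ = 543.5 / 31.00 = 17.532″.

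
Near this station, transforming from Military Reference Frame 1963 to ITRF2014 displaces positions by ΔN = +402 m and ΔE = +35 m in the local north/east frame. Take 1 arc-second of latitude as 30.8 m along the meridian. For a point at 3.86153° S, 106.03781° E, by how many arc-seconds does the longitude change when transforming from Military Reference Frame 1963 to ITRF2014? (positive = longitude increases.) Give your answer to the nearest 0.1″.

Δλ = 1.1″

At latitude -3.86153°, cos φ = 0.997730.
1″ of longitude at this latitude = 30.80 × cos φ = 30.7301 m, so Δλ = 35.0 / 30.7301 = 1.139″.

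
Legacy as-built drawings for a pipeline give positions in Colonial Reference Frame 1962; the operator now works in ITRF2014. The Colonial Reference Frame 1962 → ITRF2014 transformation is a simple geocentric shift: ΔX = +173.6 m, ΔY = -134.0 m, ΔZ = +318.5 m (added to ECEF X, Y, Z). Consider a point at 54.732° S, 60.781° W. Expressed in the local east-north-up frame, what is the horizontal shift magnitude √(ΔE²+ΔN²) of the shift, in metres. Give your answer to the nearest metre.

The local east axis at (φ, λ) is (−sin λ, cos λ, 0), so ΔE = −sin(-60.781°)·173.6 + cos(-60.781°)·(-134.0) = 86.10 m.
The local north axis is (−sin φ cos λ, −sin φ sin λ, cos φ), giving ΔN = 69.189 + 95.485 + 183.902 = 348.58 m.
Horizontal magnitude = √(ΔE² + ΔN²) = √(86.10² + 348.58²) = 359.05 m.

359 m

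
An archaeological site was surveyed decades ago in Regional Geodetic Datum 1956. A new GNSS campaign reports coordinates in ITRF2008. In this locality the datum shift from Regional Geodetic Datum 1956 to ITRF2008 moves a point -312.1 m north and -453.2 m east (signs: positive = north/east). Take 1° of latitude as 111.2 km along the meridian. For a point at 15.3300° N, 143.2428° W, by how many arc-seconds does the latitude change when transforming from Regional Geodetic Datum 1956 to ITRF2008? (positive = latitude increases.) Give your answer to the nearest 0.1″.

1° of latitude = 111.2 km, so Δφ = -312.1 / 111200 = -0.0028067° = -10.104″.

Δφ = -10.1″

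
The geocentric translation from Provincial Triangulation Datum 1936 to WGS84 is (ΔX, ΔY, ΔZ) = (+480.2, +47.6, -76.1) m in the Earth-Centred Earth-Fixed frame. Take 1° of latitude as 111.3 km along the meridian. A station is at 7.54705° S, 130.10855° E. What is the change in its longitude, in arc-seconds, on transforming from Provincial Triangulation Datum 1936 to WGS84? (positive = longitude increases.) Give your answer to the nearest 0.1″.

Δλ = -13.0″

sin φ = -0.131340, cos φ = 0.991337, sin λ = 0.764825, cos λ = -0.644238.
East component: ΔE = −sin λ·ΔX + cos λ·ΔY = −(0.764825)(480.2) + (-0.644238)(47.6) = -397.93 m.
1° of latitude spans 111300 m; at latitude φ, 1° of longitude spans that × cos φ = 110335.8 m, so Δλ = -397.93 / 110335.8 × 3600 = -12.984″.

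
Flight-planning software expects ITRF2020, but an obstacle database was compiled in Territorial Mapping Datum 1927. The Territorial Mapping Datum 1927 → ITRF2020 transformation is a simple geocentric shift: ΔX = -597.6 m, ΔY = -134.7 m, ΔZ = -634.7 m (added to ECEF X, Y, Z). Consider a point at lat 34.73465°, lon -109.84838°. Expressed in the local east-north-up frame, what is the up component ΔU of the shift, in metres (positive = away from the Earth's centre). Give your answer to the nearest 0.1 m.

The local up (radial) axis is (cos φ cos λ, cos φ sin λ, sin φ), giving ΔU = 166.747 + 104.120 − 361.637 = -90.77 m.

ΔU = -90.8 m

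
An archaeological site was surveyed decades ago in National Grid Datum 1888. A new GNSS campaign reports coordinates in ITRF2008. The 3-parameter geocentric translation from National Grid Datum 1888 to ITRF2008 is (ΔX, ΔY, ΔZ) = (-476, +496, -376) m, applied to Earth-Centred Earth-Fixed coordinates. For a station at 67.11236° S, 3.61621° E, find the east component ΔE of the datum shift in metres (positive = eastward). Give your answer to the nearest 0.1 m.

The local east axis at (φ, λ) is (−sin λ, cos λ, 0), so ΔE = −sin(3.61621°)·(-476) + cos(3.61621°)·496 = 525.04 m.

ΔE = 525.0 m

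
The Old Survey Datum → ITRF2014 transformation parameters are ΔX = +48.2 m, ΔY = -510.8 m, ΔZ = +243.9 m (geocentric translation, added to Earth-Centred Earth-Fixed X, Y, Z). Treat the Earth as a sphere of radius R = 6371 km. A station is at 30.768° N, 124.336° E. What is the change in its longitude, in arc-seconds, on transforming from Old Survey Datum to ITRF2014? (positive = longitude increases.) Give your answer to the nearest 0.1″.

Δλ = 9.4″

sin φ = 0.511563, cos φ = 0.859246, sin λ = 0.825744, cos λ = -0.564045.
East component: ΔE = −sin λ·ΔX + cos λ·ΔY = −(0.825744)(48.2) + (-0.564045)(-510.8) = 248.31 m.
1° of latitude spans πR/180 = 111195 m; at latitude φ, 1° of longitude spans that × cos φ = 95543.8 m, so Δλ = 248.31 / 95543.8 × 3600 = 9.356″.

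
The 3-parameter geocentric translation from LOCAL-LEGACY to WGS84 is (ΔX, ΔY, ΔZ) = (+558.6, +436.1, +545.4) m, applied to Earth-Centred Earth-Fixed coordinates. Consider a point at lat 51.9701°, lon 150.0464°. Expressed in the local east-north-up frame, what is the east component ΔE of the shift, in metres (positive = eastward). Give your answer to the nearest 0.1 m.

The local east axis at (φ, λ) is (−sin λ, cos λ, 0), so ΔE = −sin(150.0464°)·558.6 + cos(150.0464°)·436.1 = -656.76 m.

ΔE = -656.8 m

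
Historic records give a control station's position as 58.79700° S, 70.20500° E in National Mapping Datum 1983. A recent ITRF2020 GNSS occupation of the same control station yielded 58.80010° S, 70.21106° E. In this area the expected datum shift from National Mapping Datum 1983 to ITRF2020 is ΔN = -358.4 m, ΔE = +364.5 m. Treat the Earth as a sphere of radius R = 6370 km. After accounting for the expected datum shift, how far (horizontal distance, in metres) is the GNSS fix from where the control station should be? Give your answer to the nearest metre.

21 m

Observed coordinate differences: Δφ = -0.00310°, Δλ = +0.00606°.
Converting to metres (1° lat = 111177 m, cos φ = 0.518072): observed ΔN = -344.7 m, observed ΔE = 349.0 m.
Subtracting the expected shift leaves a residual of -344.7 − (-358.4) = 13.7 m north and 349.0 − (364.5) = -15.5 m east.
Residual distance = √(13.7² + (-15.5)²) = 20.7 m.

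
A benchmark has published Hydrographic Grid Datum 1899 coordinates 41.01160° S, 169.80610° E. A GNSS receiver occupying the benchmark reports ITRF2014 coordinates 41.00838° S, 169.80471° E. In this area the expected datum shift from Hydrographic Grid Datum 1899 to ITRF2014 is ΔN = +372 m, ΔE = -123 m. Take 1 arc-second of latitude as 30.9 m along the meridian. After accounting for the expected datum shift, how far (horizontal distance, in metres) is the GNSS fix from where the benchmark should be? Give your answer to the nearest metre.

15 m

Observed coordinate differences: Δφ = +0.00322°, Δλ = -0.00139°.
Converting to metres (1° lat = 111240 m, cos φ = 0.754577): observed ΔN = 358.2 m, observed ΔE = -116.7 m.
Subtracting the expected shift leaves a residual of 358.2 − (372) = -13.8 m north and -116.7 − (-123) = 6.3 m east.
Residual distance = √((-13.8)² + 6.3²) = 15.2 m.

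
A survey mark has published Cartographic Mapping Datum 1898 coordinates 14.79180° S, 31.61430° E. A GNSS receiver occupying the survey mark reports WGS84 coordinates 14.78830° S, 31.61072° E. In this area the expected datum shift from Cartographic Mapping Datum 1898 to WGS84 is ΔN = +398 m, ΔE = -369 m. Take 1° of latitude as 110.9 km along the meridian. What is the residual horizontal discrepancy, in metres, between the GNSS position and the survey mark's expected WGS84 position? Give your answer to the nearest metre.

Observed coordinate differences: Δφ = +0.00350°, Δλ = -0.00358°.
Converting to metres (1° lat = 110900 m, cos φ = 0.966860): observed ΔN = 388.2 m, observed ΔE = -383.9 m.
Subtracting the expected shift leaves a residual of 388.2 − (398) = -9.8 m north and -383.9 − (-369) = -14.9 m east.
Residual distance = √((-9.8)² + (-14.9)²) = 17.8 m.

18 m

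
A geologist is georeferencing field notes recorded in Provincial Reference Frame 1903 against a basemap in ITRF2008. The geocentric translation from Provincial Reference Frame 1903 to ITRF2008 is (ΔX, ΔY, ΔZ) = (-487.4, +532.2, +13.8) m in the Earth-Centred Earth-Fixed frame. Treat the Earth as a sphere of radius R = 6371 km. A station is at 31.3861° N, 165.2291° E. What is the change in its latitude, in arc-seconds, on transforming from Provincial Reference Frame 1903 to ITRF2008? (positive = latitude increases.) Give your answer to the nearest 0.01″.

sin φ = 0.520803, cos φ = 0.853677, sin λ = 0.254955, cos λ = -0.966953.
North component: ΔN = −sin φ cos λ·ΔX − sin φ sin λ·ΔY + cos φ·ΔZ = −(0.520803)(-0.966953)(-487.4) − (0.520803)(0.254955)(532.2) + (0.853677)(13.8) = -304.34 m.
1° of latitude spans πR/180 = 111195 m, so Δφ = -304.34 / 111195 × 3600 = -9.853″.

Δφ = -9.85″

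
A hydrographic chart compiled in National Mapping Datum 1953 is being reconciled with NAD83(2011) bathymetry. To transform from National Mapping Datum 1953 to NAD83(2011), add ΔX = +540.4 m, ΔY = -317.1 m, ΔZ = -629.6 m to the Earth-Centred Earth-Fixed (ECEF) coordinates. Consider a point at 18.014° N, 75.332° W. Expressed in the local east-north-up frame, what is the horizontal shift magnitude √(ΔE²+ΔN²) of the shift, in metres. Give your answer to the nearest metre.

859 m

The local east axis at (φ, λ) is (−sin λ, cos λ, 0), so ΔE = −sin(-75.332°)·540.4 + cos(-75.332°)·(-317.1) = 442.49 m.
The local north axis is (−sin φ cos λ, −sin φ sin λ, cos φ), giving ΔN = -42.317 − 94.867 − 598.738 = -735.92 m.
Horizontal magnitude = √(ΔE² + ΔN²) = √(442.49² + (-735.92)²) = 858.71 m.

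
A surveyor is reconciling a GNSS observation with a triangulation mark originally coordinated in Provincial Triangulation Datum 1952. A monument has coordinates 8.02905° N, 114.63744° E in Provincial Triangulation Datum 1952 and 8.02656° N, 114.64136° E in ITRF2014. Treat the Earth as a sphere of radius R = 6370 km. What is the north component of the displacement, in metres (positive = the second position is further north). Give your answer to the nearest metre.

Δφ = 8.02656° − 8.02905° = -0.00249°; Δλ = 114.64136° − 114.63744° = +0.00392°.
1° along a meridian = πR/180 = 111177 m.
ΔN = Δφ × 111177 = -276.8 m; ΔE = Δλ × 111177 × cos(8.02905°) = +0.00392 × 111177 × 0.990197 = 431.5 m.

ΔN = -277 m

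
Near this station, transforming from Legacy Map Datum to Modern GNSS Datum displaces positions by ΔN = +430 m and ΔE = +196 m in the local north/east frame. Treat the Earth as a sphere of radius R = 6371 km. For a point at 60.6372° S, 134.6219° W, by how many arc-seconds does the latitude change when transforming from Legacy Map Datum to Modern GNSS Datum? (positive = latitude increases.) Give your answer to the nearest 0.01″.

On a sphere of radius R, 1 rad of latitude = R, so Δφ = ΔN / R = 430.0 / 6371000 = 6.7493e-05 rad = 13.921″.

Δφ = 13.92″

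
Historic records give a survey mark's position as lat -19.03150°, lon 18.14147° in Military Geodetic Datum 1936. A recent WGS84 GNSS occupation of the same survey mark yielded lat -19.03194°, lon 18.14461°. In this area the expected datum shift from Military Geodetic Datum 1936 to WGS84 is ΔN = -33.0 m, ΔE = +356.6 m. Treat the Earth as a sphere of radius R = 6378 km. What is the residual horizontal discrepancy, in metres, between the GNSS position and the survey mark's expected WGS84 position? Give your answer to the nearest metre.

Observed coordinate differences: Δφ = -0.00044°, Δλ = +0.00314°.
Converting to metres (1° lat = 111317 m, cos φ = 0.945339): observed ΔN = -49.0 m, observed ΔE = 330.4 m.
Subtracting the expected shift leaves a residual of -49.0 − (-33.0) = -16.0 m north and 330.4 − (356.6) = -26.2 m east.
Residual distance = √((-16.0)² + (-26.2)²) = 30.7 m.

31 m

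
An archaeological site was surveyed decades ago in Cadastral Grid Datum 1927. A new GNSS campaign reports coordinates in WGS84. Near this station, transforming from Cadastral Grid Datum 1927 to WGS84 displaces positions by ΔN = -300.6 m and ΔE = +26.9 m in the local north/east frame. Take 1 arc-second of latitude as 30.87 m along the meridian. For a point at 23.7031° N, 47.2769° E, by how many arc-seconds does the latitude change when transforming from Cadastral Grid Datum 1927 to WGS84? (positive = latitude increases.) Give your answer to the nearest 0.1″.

Δφ = -9.7″

1″ of latitude = 30.87 m, so Δφ = -300.6 / 30.87 = -9.738″.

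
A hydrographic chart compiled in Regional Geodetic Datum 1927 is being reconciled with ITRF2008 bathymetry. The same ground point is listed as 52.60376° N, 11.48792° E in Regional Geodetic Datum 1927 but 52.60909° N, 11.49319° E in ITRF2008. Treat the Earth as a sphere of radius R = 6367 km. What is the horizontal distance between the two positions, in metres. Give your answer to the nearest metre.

691 m

Δφ = 52.60909° − 52.60376° = +0.00533°; Δλ = 11.49319° − 11.48792° = +0.00527°.
1° along a meridian = πR/180 = 111125 m.
ΔN = Δφ × 111125 = 592.3 m; ΔE = Δλ × 111125 × cos(52.60376°) = +0.00527 × 111125 × 0.607324 = 355.7 m.
Distance = √(ΔE² + ΔN²) = √(355.7² + 592.3²) = 690.9 m.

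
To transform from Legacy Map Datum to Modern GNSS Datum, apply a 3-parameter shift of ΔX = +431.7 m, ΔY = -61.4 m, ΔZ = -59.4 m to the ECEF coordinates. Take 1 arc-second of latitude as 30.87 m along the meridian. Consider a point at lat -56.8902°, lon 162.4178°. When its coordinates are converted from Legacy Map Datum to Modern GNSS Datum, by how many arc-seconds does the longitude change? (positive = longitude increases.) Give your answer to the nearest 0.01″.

sin φ = -0.837625, cos φ = 0.546245, sin λ = 0.302074, cos λ = -0.953285.
East component: ΔE = −sin λ·ΔX + cos λ·ΔY = −(0.302074)(431.7) + (-0.953285)(-61.4) = -71.87 m.
1° of latitude spans 3600 × 30.87 = 111132 m; at latitude φ, 1° of longitude spans that × cos φ = 60705.3 m, so Δλ = -71.87 / 60705.3 × 3600 = -4.262″.

Δλ = -4.26″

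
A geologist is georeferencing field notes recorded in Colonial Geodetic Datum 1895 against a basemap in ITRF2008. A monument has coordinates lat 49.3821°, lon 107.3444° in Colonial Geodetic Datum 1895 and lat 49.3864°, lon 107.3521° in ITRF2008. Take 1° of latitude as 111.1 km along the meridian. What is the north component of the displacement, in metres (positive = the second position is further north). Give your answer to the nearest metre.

Δφ = 49.3864° − 49.3821° = +0.0043°; Δλ = 107.3521° − 107.3444° = +0.0077°.
ΔN = Δφ × 111100 = 477.7 m; ΔE = Δλ × 111100 × cos(49.3821°) = +0.0077 × 111100 × 0.651011 = 556.9 m.

ΔN = 478 m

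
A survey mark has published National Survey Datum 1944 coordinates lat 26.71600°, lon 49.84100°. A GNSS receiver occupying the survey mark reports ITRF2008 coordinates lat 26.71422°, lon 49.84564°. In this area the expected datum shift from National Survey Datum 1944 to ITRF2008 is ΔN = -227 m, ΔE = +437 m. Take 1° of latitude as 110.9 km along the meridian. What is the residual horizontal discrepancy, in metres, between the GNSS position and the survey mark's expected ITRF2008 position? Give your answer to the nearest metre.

37 m

Observed coordinate differences: Δφ = -0.00178°, Δλ = +0.00464°.
Converting to metres (1° lat = 110900 m, cos φ = 0.893246): observed ΔN = -197.4 m, observed ΔE = 459.6 m.
Subtracting the expected shift leaves a residual of -197.4 − (-227) = 29.6 m north and 459.6 − (437) = 22.6 m east.
Residual distance = √(29.6² + 22.6²) = 37.3 m.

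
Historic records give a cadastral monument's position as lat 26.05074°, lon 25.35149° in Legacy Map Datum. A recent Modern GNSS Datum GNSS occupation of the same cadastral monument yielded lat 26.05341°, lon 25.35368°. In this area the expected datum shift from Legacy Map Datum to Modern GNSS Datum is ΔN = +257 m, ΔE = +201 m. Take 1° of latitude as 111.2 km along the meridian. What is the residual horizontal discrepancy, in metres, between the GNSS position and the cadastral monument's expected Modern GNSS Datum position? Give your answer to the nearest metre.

44 m

Observed coordinate differences: Δφ = +0.00267°, Δλ = +0.00219°.
Converting to metres (1° lat = 111200 m, cos φ = 0.898405): observed ΔN = 296.9 m, observed ΔE = 218.8 m.
Subtracting the expected shift leaves a residual of 296.9 − (257) = 39.9 m north and 218.8 − (201) = 17.8 m east.
Residual distance = √(39.9² + 17.8²) = 43.7 m.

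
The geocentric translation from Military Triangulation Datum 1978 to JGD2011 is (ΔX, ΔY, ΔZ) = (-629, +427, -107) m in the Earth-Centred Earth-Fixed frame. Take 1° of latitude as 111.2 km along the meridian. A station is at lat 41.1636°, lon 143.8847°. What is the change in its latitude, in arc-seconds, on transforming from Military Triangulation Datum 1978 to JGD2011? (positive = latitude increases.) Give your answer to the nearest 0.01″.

sin φ = 0.658211, cos φ = 0.752833, sin λ = 0.589412, cos λ = -0.807833.
North component: ΔN = −sin φ cos λ·ΔX − sin φ sin λ·ΔY + cos φ·ΔZ = −(0.658211)(-0.807833)(-629) − (0.658211)(0.589412)(427) + (0.752833)(-107) = -580.67 m.
1° of latitude spans 111200 m, so Δφ = -580.67 / 111200 × 3600 = -18.799″.

Δφ = -18.80″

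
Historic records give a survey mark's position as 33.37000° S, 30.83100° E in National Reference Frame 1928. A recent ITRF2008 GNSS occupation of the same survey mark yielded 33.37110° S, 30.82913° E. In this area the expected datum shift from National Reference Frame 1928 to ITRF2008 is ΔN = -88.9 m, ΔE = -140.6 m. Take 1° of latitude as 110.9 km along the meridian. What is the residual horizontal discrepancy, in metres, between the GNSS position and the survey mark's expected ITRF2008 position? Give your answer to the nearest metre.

46 m

Observed coordinate differences: Δφ = -0.00110°, Δλ = -0.00187°.
Converting to metres (1° lat = 110900 m, cos φ = 0.835136): observed ΔN = -122.0 m, observed ΔE = -173.2 m.
Subtracting the expected shift leaves a residual of -122.0 − (-88.9) = -33.1 m north and -173.2 − (-140.6) = -32.6 m east.
Residual distance = √((-33.1)² + (-32.6)²) = 46.4 m.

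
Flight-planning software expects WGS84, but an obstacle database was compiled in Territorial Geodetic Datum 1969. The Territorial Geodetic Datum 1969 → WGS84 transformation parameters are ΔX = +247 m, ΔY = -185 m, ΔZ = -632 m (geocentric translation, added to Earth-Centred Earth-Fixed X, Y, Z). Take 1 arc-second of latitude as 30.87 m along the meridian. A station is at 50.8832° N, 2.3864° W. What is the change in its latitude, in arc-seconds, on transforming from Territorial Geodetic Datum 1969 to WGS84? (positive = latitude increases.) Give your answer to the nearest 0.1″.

Δφ = -19.3″

sin φ = 0.775861, cos φ = 0.630903, sin λ = -0.041638, cos λ = 0.999133.
North component: ΔN = −sin φ cos λ·ΔX − sin φ sin λ·ΔY + cos φ·ΔZ = −(0.775861)(0.999133)(247) − (0.775861)(-0.041638)(-185) + (0.630903)(-632) = -596.18 m.
1° of latitude spans 3600 × 30.87 = 111132 m, so Δφ = -596.18 / 111132 × 3600 = -19.313″.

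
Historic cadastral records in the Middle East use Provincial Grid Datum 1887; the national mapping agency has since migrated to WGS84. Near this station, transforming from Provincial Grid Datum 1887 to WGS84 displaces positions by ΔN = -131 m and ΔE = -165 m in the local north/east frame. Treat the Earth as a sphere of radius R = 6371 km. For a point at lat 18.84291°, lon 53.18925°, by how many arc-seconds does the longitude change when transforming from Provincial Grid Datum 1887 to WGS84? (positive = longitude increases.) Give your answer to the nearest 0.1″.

Δλ = -5.6″

At latitude 18.84291°, cos φ = 0.946408.
One radian of longitude at latitude φ spans R cos φ, so Δλ = ΔE / (R cos φ) = -165.0 / (6371000 × 0.946408) = -2.7365e-05 rad = -5.644″.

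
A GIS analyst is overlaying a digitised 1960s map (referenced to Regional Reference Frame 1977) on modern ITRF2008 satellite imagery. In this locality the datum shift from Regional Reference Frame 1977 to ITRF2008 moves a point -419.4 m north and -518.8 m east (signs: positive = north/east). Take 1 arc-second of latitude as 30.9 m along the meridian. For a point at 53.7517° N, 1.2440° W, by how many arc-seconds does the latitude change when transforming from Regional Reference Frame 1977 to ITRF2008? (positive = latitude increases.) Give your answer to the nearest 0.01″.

1″ of latitude = 30.90 m, so Δφ = -419.4 / 30.90 = -13.573″.

Δφ = -13.57″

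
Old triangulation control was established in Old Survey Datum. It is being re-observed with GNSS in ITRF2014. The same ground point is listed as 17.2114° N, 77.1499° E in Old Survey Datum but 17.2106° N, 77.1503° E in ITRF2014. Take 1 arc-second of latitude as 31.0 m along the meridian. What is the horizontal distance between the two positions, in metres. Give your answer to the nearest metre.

Δφ = 17.2106° − 17.2114° = -0.0008°; Δλ = 77.1503° − 77.1499° = +0.0004°.
1° of latitude = 3600 × 31.00 = 111600 m.
ΔN = Δφ × 111600 = -89.3 m; ΔE = Δλ × 111600 × cos(17.2114°) = +0.0004 × 111600 × 0.955220 = 42.6 m.
Distance = √(ΔE² + ΔN²) = √(42.6² + (-89.3)²) = 98.9 m.

99 m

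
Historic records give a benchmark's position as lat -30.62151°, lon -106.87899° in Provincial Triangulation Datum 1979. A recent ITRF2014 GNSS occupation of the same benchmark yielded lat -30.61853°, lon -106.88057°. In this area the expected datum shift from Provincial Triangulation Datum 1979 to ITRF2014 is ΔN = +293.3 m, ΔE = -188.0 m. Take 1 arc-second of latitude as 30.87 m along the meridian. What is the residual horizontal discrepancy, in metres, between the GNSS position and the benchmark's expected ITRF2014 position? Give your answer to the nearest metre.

53 m

Observed coordinate differences: Δφ = +0.00298°, Δλ = -0.00158°.
Converting to metres (1° lat = 111132 m, cos φ = 0.860551): observed ΔN = 331.2 m, observed ΔE = -151.1 m.
Subtracting the expected shift leaves a residual of 331.2 − (293.3) = 37.9 m north and -151.1 − (-188.0) = 36.9 m east.
Residual distance = √(37.9² + 36.9²) = 52.9 m.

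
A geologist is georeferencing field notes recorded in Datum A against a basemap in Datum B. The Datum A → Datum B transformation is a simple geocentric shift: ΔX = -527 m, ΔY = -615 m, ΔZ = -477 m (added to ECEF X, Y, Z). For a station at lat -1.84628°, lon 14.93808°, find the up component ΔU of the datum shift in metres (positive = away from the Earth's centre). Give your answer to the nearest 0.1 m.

At φ = -1.84628°, λ = 14.93808°: sin φ = -0.032218, cos φ = 0.999481, sin λ = 0.257775, cos λ = 0.966205.
ΔU = cos φ cos λ·ΔX + cos φ sin λ·ΔY + sin φ·ΔZ = (0.999481)(0.966205)(-527) + (0.999481)(0.257775)(-615) + (-0.032218)(-477) = -652.01 m.

ΔU = -652.0 m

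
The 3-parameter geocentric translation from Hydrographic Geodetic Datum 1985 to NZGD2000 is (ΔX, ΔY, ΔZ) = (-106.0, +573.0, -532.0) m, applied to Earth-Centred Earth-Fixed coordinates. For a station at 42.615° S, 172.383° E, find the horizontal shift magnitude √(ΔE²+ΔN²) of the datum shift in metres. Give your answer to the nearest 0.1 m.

615.7 m

The local east axis at (φ, λ) is (−sin λ, cos λ, 0), so ΔE = −sin(172.383°)·(-106.0) + cos(172.383°)·573.0 = -553.89 m.
The local north axis is (−sin φ cos λ, −sin φ sin λ, cos φ), giving ΔN = 71.136 + 51.424 − 391.509 = -268.95 m.
Horizontal magnitude = √(ΔE² + ΔN²) = √((-553.89)² + (-268.95)²) = 615.74 m.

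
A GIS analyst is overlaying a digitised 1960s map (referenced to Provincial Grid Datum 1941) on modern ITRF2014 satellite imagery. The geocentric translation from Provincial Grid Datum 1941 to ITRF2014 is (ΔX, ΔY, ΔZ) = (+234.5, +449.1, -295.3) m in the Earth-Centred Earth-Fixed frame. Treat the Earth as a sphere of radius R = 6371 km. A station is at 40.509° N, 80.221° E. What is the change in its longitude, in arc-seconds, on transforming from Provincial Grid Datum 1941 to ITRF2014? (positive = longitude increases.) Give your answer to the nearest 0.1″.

Δλ = -6.6″

sin φ = 0.649567, cos φ = 0.760304, sin λ = 0.985470, cos λ = 0.169848.
East component: ΔE = −sin λ·ΔX + cos λ·ΔY = −(0.985470)(234.5) + (0.169848)(449.1) = -154.81 m.
1° of latitude spans πR/180 = 111195 m; at latitude φ, 1° of longitude spans that × cos φ = 84541.9 m, so Δλ = -154.81 / 84541.9 × 3600 = -6.592″.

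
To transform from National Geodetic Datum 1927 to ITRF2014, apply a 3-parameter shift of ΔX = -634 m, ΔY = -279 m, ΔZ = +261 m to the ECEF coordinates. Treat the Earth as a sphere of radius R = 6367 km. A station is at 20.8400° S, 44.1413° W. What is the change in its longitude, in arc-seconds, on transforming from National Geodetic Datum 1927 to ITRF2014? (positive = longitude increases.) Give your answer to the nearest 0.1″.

Δλ = -22.2″

sin φ = -0.355760, cos φ = 0.934578, sin λ = -0.696430, cos λ = 0.717624.
East component: ΔE = −sin λ·ΔX + cos λ·ΔY = −(-0.696430)(-634) + (0.717624)(-279) = -641.75 m.
1° of latitude spans πR/180 = 111125 m; at latitude φ, 1° of longitude spans that × cos φ = 103855.0 m, so Δλ = -641.75 / 103855.0 × 3600 = -22.246″.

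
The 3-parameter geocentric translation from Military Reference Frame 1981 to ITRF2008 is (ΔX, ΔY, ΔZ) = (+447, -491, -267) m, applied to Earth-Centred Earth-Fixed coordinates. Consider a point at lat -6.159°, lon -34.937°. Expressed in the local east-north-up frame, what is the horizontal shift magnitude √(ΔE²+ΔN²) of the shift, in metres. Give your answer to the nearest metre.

245 m

The local east axis at (φ, λ) is (−sin λ, cos λ, 0), so ΔE = −sin(-34.937°)·447 + cos(-34.937°)·(-491) = -146.53 m.
The local north axis is (−sin φ cos λ, −sin φ sin λ, cos φ), giving ΔN = 39.315 + 30.168 − 265.459 = -195.98 m.
Horizontal magnitude = √(ΔE² + ΔN²) = √((-146.53)² + (-195.98)²) = 244.70 m.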